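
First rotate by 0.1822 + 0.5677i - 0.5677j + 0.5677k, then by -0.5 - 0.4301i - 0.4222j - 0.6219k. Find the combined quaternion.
0.2664 - 0.9549i + 0.098j + 0.0867k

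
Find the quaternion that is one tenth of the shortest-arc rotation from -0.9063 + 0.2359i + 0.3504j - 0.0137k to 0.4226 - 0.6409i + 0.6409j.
-0.9179 + 0.3089i + 0.2489j - 0.013k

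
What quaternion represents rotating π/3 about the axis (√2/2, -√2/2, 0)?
0.866 + 0.3536i - 0.3536j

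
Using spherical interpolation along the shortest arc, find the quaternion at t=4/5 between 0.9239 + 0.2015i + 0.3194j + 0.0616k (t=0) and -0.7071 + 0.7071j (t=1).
0.8431 + 0.0499i - 0.5352j + 0.0153k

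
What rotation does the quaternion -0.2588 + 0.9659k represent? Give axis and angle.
axis = (0, 0, 1), θ = 7π/6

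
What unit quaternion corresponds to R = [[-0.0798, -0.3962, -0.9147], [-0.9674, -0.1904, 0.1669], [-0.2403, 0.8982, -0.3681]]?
0.3007 + 0.608i - 0.5607j - 0.4749k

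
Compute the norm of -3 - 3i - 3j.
√27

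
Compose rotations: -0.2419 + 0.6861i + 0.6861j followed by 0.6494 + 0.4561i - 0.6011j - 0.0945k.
-0.0576 + 0.4001i + 0.5261j + 0.7482k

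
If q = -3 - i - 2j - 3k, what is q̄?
-3 + i + 2j + 3k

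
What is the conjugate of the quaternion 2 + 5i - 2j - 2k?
2 - 5i + 2j + 2k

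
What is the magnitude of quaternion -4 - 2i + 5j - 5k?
√70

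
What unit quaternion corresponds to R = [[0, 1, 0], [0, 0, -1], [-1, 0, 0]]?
-0.5 - 0.5i - 0.5j + 0.5k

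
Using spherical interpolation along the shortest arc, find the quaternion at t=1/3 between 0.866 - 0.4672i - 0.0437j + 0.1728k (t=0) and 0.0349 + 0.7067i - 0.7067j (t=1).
0.6695 - 0.6771i + 0.2732j + 0.1366k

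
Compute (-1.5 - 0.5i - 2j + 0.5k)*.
-1.5 + 0.5i + 2j - 0.5k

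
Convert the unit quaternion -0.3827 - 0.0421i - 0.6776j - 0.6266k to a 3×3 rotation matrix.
[[-0.7035, -0.4225, 0.5714], [0.5367, 0.2112, 0.8169], [-0.4659, 0.8814, 0.0782]]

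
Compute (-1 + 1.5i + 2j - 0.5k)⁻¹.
-0.1333 - 0.2i - 0.2667j + 0.0667k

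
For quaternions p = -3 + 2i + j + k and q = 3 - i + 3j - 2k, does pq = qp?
No: pq = -8 + 4i - 3j + 16k ≠ -8 + 14i - 9j + 2k = qp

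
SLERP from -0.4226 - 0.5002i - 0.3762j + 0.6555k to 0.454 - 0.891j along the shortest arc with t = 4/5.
0.2969 - 0.1423i - 0.9256j + 0.1865k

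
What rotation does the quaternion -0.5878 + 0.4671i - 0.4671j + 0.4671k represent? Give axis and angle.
axis = (√3/3, -√3/3, √3/3), θ = 252°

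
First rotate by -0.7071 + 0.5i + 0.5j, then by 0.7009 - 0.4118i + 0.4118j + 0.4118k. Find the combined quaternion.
-0.4956 + 0.4357i + 0.2652j - 0.703k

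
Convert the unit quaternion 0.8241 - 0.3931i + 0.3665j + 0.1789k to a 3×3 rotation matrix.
[[0.6673, -0.583, 0.4634], [0.0067, 0.6269, 0.779], [-0.7447, -0.5168, 0.4223]]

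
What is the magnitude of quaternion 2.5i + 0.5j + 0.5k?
2.598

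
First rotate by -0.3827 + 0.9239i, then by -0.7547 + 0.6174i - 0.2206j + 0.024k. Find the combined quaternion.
-0.2816 - 0.9335i + 0.1066j + 0.1946k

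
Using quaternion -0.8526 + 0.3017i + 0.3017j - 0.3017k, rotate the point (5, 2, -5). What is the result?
(5.997, 3.092, -2.91)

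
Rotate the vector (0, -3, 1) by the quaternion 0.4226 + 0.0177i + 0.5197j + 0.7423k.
(2.293, 1.065, -1.9)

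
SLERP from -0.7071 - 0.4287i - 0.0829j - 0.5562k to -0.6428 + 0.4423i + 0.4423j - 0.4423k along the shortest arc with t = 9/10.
-0.6882 + 0.3618i + 0.404j - 0.482k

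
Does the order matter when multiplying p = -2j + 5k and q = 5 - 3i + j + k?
Yes: pq = -3 - 7i - 25j + 19k ≠ -3 + 7i + 5j + 31k = qp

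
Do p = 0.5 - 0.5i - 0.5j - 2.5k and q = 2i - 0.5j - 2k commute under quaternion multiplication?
No: pq = -4.25 + 0.75i - 6.25j + 0.25k ≠ -4.25 + 1.25i + 5.75j - 2.25k = qp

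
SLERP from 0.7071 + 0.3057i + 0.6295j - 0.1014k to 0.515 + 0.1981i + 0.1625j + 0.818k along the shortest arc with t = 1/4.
0.7415 + 0.3131i + 0.5696j + 0.1665k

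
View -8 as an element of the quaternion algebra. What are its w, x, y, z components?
-8 + 0i + 0j + 0k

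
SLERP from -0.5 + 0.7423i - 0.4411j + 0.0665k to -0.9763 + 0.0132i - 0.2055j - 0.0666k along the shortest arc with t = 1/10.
-0.5775 + 0.69i - 0.433j + 0.0539k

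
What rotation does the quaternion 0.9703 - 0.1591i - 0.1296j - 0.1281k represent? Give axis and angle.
axis = (-0.6577, -0.5357, -0.5295), θ = 28°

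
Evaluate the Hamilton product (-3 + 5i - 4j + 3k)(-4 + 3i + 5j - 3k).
26 - 32i + 25j + 34k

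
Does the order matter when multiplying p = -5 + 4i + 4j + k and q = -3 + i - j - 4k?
Yes: pq = 19 - 32i + 10j + 9k ≠ 19 - 2i - 24j + 25k = qp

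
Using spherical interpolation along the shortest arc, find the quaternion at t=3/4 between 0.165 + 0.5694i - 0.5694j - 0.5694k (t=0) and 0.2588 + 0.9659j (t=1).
-0.1618 + 0.1697i - 0.9572j - 0.1697k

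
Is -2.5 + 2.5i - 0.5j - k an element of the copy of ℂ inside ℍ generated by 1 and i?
No. The quaternion -2.5 + 2.5i - 0.5j - k has j-coefficient y = -0.5 and k-coefficient z = -1, not both zero, so it does not lie in the complex subalgebra spanned by 1 and i.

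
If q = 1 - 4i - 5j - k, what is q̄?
1 + 4i + 5j + k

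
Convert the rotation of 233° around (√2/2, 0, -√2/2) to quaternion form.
-0.4462 + 0.6328i - 0.6328k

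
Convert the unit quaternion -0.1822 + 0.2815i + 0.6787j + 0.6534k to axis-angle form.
axis = (0.2863, 0.6903, 0.6645), θ = 201°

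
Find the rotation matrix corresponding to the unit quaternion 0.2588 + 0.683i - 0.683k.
[[0.067, 0.3535, -0.933], [-0.3535, -0.866, -0.3535], [-0.933, 0.3535, 0.067]]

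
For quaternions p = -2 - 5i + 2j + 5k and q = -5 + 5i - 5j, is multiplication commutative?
No: pq = 45 + 40i + 25j - 10k ≠ 45 - 10i - 25j - 40k = qp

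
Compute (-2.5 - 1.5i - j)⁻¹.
-0.2632 + 0.1579i + 0.1053j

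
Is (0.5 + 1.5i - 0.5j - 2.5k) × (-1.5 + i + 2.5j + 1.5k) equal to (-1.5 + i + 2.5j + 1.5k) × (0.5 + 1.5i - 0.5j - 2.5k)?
No: pq = 2.75 + 3.75i - 2.75j + 8.75k ≠ 2.75 - 7.25i + 6.75j + 0.25k = qp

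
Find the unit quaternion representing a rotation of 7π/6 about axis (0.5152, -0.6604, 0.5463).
-0.2588 + 0.4976i - 0.6379j + 0.5277k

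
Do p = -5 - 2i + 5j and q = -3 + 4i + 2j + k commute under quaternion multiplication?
No: pq = 13 - 9i - 23j - 29k ≠ 13 - 19i - 27j + 19k = qp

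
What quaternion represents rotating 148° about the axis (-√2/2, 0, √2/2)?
0.2756 - 0.6797i + 0.6797k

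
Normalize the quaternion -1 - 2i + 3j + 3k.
-0.2085 - 0.417i + 0.6255j + 0.6255k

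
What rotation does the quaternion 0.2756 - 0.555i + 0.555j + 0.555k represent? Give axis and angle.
axis = (-√3/3, √3/3, √3/3), θ = 148°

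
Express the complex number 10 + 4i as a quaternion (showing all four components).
10 + 4i + 0j + 0k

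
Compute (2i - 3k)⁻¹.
-0.1538i + 0.2308k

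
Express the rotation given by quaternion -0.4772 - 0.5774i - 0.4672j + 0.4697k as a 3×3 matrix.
[[0.1222, 0.9878, -0.0965], [0.0912, -0.108, -0.99], [-0.9883, 0.1122, -0.1033]]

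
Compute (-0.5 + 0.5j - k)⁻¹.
-0.3333 - 0.3333j + 0.6667k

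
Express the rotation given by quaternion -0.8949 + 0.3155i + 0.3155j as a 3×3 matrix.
[[0.8009, 0.1991, -0.5647], [0.1991, 0.8009, 0.5647], [0.5647, -0.5647, 0.6018]]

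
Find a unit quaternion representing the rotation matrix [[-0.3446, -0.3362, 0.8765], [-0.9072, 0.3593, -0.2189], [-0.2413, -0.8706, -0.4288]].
0.3827 - 0.4257i + 0.7302j - 0.373k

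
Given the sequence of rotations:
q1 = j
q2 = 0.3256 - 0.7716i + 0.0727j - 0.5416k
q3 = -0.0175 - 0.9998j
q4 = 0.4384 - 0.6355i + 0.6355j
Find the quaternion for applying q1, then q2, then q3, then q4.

q2 · q1 = -0.0727 + 0.5416i + 0.3256j - 0.7716k
q3 · q2 · q1 = 0.3268 + 0.762i + 0.067j + 0.555k
q4 · q3 · q2 · q1 = 0.5849 + 0.4791i + 0.5898j - 0.2835k
0.5849 + 0.4791i + 0.5898j - 0.2835k


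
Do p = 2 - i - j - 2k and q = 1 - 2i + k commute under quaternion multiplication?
No: pq = 2 - 6i + 4j - 2k ≠ 2 - 4i - 6j + 2k = qp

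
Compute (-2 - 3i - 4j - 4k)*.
-2 + 3i + 4j + 4k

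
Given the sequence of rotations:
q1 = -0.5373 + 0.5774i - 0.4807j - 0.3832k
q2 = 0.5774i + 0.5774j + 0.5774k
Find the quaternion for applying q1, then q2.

q2 · q1 = 0.1654 - 0.2539i + 0.2444j - 0.9212k
0.1654 - 0.2539i + 0.2444j - 0.9212k


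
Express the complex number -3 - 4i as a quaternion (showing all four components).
-3 - 4i + 0j + 0k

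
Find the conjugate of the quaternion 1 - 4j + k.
1 + 4j - k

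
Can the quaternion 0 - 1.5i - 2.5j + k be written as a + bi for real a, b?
No. The quaternion -1.5i - 2.5j + k has j-coefficient y = -2.5 and k-coefficient z = 1, not both zero, so it does not lie in the complex subalgebra spanned by 1 and i.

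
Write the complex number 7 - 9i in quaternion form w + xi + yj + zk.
7 - 9i + 0j + 0k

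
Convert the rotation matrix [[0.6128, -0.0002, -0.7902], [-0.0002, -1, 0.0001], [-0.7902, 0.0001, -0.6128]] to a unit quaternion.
0.898i - 0.0001j - 0.44k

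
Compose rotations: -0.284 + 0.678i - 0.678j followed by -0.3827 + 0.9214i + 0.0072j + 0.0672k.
-0.5111 - 0.4756i + 0.303j - 0.6487k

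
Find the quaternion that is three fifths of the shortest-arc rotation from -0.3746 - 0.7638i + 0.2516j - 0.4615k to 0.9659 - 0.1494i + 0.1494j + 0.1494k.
-0.8944 - 0.2833i + 0.0205j - 0.3454k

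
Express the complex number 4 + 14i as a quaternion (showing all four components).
4 + 14i + 0j + 0k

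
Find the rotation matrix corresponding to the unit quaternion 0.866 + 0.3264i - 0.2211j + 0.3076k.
[[0.713, -0.6771, -0.1821], [0.3884, 0.5977, -0.7013], [0.5837, 0.4293, 0.6892]]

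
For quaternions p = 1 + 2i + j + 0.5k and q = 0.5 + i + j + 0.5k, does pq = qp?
No: pq = -2.75 + 2i + j + 1.75k ≠ -2.75 + 2i + 2j - 0.25k = qp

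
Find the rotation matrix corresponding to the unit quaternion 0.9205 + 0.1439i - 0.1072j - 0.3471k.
[[0.7361, 0.6082, -0.2973], [-0.6699, 0.7176, -0.1905], [0.0975, 0.3393, 0.9356]]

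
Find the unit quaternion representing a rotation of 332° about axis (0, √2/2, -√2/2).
-0.9703 + 0.1711j - 0.1711k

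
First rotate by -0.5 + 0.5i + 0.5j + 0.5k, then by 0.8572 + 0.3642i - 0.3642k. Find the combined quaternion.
-0.4286 + 0.4286i + 0.0644j + 0.7928k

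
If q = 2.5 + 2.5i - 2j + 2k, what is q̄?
2.5 - 2.5i + 2j - 2k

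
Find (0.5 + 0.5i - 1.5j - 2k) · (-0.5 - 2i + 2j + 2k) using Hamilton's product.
7.75 - 0.25i + 4.75j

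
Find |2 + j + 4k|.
√21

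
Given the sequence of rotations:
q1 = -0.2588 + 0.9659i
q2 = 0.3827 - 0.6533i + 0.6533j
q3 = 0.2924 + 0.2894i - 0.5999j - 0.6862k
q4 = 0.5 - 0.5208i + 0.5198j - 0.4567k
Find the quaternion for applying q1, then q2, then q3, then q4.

q2 · q1 = 0.532 + 0.5387i - 0.1691j - 0.631k
q3 · q2 · q1 = -0.5348 + 0.574i - 0.5556j - 0.2753k
q4 · q3 · q2 · q1 = 0.1946 + 0.1687i - 0.9613j + 0.0976k
0.1946 + 0.1687i - 0.9613j + 0.0976k


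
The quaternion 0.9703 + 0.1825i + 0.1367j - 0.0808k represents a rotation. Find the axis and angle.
axis = (0.7544, 0.5651, -0.334), θ = 28°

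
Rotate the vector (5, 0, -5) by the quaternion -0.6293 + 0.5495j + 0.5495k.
(2.419, -6.478, 1.478)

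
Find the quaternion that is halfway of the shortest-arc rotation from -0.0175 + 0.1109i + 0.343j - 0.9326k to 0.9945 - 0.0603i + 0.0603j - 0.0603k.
0.6733 + 0.0349i + 0.2779j - 0.6842k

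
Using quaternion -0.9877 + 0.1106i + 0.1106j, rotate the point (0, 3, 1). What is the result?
(-0.145, 3.145, 0.296)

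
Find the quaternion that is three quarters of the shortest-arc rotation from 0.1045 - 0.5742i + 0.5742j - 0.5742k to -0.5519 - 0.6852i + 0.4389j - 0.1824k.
-0.4057 - 0.699i + 0.505j - 0.3029k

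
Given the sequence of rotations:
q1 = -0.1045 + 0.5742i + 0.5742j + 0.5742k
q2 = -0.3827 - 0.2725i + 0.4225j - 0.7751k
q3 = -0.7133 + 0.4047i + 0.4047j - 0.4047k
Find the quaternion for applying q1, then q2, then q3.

q2 · q1 = 0.3989 + 0.4964i - 0.5525j - 0.5378k
q3 · q2 · q1 = -0.4795 - 0.6339i + 0.5723j - 0.2023k
-0.4795 - 0.6339i + 0.5723j - 0.2023k


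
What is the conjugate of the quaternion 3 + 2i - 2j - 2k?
3 - 2i + 2j + 2k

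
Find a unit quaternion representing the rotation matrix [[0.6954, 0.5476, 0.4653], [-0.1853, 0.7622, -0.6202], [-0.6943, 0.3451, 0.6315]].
0.8788 + 0.2746i + 0.3299j - 0.2085k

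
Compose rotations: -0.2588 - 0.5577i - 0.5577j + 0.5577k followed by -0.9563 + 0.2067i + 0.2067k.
0.2475 + 0.5951i + 0.3028j - 0.7021k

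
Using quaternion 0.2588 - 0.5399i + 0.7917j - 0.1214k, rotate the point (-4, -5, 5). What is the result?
(7.797, 2.169, -0.71)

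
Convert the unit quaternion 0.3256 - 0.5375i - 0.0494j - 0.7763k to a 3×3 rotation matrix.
[[-0.2102, 0.5586, 0.8024], [-0.4524, -0.7831, 0.4267], [0.8667, -0.2733, 0.4173]]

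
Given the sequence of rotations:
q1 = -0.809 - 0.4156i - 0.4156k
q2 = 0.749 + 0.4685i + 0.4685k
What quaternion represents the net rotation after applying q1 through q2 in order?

q2 · q1 = -0.2165 - 0.6903i - 0.6903k
-0.2165 - 0.6903i - 0.6903k


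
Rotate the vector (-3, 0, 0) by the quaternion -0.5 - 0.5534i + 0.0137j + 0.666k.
(-0.338, 2.043, 2.17)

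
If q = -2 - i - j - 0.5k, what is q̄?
-2 + i + j + 0.5k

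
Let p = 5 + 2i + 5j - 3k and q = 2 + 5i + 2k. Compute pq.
6 + 39i - 9j - 21k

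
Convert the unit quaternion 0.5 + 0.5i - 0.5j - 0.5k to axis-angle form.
axis = (√3/3, -√3/3, -√3/3), θ = 2π/3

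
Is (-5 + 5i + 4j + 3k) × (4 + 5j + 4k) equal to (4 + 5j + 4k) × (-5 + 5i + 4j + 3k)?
No: pq = -52 + 21i - 29j + 17k ≠ -52 + 19i + 11j - 33k = qp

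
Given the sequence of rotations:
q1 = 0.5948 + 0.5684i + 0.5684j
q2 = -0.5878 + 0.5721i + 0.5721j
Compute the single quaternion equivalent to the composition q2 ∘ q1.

q2 · q1 = -1 + 0.0062i + 0.0062j
-1 + 0.0062i + 0.0062j


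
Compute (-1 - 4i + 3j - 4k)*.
-1 + 4i - 3j + 4k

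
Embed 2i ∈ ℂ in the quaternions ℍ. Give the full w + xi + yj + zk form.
0 + 2i + 0j + 0k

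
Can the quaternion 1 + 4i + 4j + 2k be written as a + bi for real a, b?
No. The quaternion 1 + 4i + 4j + 2k has j-coefficient y = 4 and k-coefficient z = 2, not both zero, so it does not lie in the complex subalgebra spanned by 1 and i.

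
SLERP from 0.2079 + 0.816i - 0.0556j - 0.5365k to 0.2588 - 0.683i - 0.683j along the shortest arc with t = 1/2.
-0.0297 + 0.8756i + 0.3665j - 0.3134k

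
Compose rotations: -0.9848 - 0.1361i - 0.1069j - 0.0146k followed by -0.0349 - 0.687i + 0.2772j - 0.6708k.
-0.0393 + 0.6056i - 0.188j + 0.7723k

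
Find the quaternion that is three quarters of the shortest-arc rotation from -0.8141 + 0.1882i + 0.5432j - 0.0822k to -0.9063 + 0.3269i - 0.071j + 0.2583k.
-0.9301 + 0.3067i + 0.0927j + 0.1794k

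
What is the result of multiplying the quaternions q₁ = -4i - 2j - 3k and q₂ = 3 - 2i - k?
-11 - 10i - 4j - 13k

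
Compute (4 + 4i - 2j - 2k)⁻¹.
0.1 - 0.1i + 0.05j + 0.05k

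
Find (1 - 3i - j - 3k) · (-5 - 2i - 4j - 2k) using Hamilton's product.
-21 + 3i + j + 23k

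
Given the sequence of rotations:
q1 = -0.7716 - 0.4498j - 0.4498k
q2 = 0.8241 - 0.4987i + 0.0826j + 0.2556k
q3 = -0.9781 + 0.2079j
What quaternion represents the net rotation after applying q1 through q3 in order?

q2 · q1 = -0.4838 + 0.4626i - 0.6587j - 0.3436k
q3 · q2 · q1 = 0.6101 - 0.5239i + 0.5437j + 0.2399k
0.6101 - 0.5239i + 0.5437j + 0.2399k


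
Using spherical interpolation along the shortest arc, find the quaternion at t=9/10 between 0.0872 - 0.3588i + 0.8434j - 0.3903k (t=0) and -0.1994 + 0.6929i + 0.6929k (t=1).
0.196 - 0.6879i + 0.1002j - 0.6916k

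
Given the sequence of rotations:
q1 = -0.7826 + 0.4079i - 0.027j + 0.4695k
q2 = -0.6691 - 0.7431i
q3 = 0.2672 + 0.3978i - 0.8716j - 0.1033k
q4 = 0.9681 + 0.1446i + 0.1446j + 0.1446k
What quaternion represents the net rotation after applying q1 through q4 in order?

q2 · q1 = 0.8267 + 0.3086i + 0.367j - 0.2941k
q3 · q2 · q1 = 0.3876 + 0.7056i - 0.5374j + 0.251k
q4 · q3 · q2 · q1 = 0.3146 + 0.8531i - 0.3985j + 0.1193k
0.3146 + 0.8531i - 0.3985j + 0.1193k


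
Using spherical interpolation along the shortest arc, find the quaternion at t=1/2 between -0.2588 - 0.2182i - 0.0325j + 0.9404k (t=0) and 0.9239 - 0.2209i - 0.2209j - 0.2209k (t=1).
-0.709 + 0.0016i + 0.1129j + 0.6961k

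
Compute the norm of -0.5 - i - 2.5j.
2.739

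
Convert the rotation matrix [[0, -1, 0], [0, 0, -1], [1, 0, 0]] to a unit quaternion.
0.5 + 0.5i - 0.5j + 0.5k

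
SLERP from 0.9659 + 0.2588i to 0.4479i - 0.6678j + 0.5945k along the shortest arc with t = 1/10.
0.9394 + 0.3171i - 0.0975j + 0.0868k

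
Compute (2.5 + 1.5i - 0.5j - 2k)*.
2.5 - 1.5i + 0.5j + 2k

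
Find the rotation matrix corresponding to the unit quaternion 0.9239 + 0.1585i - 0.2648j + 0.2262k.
[[0.7574, -0.5019, -0.4176], [0.334, 0.8474, -0.4127], [0.561, 0.1731, 0.8095]]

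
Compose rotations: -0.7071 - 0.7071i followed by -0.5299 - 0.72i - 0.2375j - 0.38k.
-0.1344 + 0.8838i + 0.4366j + 0.1008k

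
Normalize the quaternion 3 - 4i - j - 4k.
0.4629 - 0.6172i - 0.1543j - 0.6172k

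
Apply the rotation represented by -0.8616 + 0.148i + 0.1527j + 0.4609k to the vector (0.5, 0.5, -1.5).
(0.874, -0.703, -1.222)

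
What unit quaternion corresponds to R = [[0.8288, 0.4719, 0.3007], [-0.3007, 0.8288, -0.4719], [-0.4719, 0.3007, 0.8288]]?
0.9336 + 0.2069i + 0.2069j - 0.2069k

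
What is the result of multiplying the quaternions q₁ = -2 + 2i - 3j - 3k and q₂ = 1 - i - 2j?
-6 - 2i + 4j - 10k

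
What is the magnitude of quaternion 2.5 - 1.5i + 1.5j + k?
3.428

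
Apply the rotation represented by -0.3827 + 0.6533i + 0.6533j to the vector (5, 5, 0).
(5, 5, 0)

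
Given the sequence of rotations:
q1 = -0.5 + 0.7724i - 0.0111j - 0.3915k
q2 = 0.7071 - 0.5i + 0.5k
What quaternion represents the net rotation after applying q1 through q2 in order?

q2 · q1 = 0.2284 + 0.8017i + 0.1826j - 0.5213k
0.2284 + 0.8017i + 0.1826j - 0.5213k


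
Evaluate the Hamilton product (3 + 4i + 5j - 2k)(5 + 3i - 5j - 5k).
18 - 6i + 24j - 60k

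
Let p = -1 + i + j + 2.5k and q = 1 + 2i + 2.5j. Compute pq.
-5.5 - 7.25i + 3.5j + 3k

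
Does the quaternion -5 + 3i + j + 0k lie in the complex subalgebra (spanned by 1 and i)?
No. The quaternion -5 + 3i + j has j-coefficient y = 1 and k-coefficient z = 0, not both zero, so it does not lie in the complex subalgebra spanned by 1 and i.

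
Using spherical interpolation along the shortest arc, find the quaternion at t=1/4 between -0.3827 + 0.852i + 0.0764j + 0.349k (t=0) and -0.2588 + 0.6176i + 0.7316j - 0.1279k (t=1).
-0.3778 + 0.8528i + 0.268j + 0.2414k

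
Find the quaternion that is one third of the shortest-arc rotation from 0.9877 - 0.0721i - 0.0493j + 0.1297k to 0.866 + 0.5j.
0.9846 - 0.0497i + 0.1417j + 0.0894k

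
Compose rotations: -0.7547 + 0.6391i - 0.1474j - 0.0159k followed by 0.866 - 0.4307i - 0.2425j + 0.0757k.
-0.4129 + 0.8935i + 0.0969j + 0.1476k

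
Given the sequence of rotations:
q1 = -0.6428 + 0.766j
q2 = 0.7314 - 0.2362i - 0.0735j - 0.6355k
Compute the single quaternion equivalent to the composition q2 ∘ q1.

q2 · q1 = -0.4138 + 0.6386i + 0.6075j + 0.2276k
-0.4138 + 0.6386i + 0.6075j + 0.2276k


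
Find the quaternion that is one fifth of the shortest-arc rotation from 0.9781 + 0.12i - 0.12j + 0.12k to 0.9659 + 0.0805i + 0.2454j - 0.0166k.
0.988 + 0.1134i - 0.0466j + 0.0935k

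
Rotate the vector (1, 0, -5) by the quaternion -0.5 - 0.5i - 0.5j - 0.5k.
(-5, 1, 0)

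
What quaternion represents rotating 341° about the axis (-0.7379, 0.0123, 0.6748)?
-0.9863 - 0.1218i + 0.002j + 0.1114k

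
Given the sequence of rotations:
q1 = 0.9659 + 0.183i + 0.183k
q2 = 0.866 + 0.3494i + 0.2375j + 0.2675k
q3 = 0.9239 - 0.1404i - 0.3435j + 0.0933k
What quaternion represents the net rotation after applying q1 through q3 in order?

q2 · q1 = 0.7236 + 0.5394i + 0.2144j + 0.3734k
q3 · q2 · q1 = 0.7831 + 0.2485i + 0.0523j + 0.5677k
0.7831 + 0.2485i + 0.0523j + 0.5677k


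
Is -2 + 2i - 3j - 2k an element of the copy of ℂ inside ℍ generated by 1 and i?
No. The quaternion -2 + 2i - 3j - 2k has j-coefficient y = -3 and k-coefficient z = -2, not both zero, so it does not lie in the complex subalgebra spanned by 1 and i.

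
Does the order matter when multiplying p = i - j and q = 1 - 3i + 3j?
No: pq = qp = 6 + i - j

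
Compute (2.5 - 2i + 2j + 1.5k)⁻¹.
0.1515 + 0.1212i - 0.1212j - 0.0909k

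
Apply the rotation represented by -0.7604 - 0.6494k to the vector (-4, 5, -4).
(-5.564, -3.168, -4)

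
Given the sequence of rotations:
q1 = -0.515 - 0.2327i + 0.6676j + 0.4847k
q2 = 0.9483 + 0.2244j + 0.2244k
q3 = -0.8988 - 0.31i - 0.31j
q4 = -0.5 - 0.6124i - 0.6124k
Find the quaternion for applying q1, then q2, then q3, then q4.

q2 · q1 = -0.747 - 0.2617i + 0.4653j + 0.3963k
q3 · q2 · q1 = 0.7345 + 0.3439i - 0.0638j - 0.5816k
q4 · q3 · q2 · q1 = -0.5128 - 0.6608i - 0.5349j - 0.1199k
-0.5128 - 0.6608i - 0.5349j - 0.1199k


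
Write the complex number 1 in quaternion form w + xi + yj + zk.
1 + 0i + 0j + 0k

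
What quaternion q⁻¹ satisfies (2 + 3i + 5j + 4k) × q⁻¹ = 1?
0.037 - 0.0556i - 0.0926j - 0.0741k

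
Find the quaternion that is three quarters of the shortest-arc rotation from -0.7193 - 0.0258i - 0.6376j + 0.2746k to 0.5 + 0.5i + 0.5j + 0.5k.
-0.6143 - 0.4115i - 0.5904j - 0.3237k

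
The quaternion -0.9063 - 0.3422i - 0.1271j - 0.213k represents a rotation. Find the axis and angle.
axis = (-0.8097, -0.3007, -0.504), θ = 310°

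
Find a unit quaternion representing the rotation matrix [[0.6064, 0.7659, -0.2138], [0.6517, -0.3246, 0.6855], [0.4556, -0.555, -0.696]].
-0.3827 + 0.8104i + 0.4373j + 0.0746k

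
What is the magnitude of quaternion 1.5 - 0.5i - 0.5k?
1.658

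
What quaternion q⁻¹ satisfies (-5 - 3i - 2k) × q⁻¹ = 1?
-0.1316 + 0.0789i + 0.0526k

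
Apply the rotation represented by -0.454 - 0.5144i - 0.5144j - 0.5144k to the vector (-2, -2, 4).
(3.978, -1.627, -2.351)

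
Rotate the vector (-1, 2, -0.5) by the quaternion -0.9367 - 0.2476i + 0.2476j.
(-0.891, 2.109, 0.086)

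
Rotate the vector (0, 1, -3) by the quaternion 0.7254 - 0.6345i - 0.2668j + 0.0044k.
(1.51, -2.56, -1.08)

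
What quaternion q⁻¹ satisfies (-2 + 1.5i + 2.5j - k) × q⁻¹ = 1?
-0.1481 - 0.1111i - 0.1852j + 0.0741k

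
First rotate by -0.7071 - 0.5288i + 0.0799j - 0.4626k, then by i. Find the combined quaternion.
0.5288 - 0.7071i + 0.4626j + 0.0799k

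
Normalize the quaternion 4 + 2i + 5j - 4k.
0.5121 + 0.2561i + 0.6402j - 0.5121k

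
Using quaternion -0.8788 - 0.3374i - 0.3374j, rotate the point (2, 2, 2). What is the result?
(3.186, 0.814, 1.089)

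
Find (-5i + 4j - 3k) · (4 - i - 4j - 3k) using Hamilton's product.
2 - 44i + 4j + 12k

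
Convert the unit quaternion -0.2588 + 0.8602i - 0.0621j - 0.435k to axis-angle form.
axis = (0.8905, -0.0643, -0.4503), θ = 7π/6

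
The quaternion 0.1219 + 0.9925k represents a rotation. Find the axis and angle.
axis = (0, 0, 1), θ = 166°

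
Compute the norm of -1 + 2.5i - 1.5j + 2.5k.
3.969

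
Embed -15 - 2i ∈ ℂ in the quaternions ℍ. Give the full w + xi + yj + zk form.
-15 - 2i + 0j + 0k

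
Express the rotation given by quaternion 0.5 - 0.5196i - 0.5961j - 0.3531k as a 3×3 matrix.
[[0.04, 0.9726, -0.2292], [0.2664, 0.2107, 0.9406], [0.963, -0.0986, -0.2506]]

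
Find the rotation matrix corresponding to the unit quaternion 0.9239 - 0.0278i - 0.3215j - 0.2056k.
[[0.7087, 0.3978, -0.5826], [-0.362, 0.9139, 0.1836], [0.6055, 0.0808, 0.7917]]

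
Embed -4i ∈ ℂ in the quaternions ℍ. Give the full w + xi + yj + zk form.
0 - 4i + 0j + 0k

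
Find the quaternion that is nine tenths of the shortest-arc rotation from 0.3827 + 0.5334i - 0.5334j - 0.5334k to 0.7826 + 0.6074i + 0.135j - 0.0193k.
0.7722 + 0.6271i + 0.0627j - 0.0807k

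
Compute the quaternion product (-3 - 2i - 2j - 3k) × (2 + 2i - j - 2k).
-10 - 9i - 11j + 6k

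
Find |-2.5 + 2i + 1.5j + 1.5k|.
3.841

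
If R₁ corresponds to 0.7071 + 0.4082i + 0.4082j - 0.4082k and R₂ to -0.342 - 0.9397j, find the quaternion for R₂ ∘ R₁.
0.1418 + 0.244i - 0.8041j + 0.5232k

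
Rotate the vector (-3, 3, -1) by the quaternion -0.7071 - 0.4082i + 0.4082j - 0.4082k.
(-3.488, 1.179, -2.333)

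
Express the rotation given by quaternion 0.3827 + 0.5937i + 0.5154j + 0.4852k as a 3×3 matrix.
[[-0.0021, 0.2406, 0.9706], [0.9834, -0.1758, 0.0457], [0.1816, 0.9546, -0.2362]]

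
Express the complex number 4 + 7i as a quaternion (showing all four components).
4 + 7i + 0j + 0k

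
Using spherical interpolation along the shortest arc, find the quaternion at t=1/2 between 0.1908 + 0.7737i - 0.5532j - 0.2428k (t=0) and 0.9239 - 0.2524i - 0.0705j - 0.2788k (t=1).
0.7558 + 0.3534i - 0.4229j - 0.3536k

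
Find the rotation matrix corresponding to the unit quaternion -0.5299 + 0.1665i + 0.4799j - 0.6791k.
[[-0.383, -0.5599, -0.7347], [0.8795, 0.0222, -0.4753], [0.2825, -0.8283, 0.4839]]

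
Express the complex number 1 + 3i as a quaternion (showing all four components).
1 + 3i + 0j + 0k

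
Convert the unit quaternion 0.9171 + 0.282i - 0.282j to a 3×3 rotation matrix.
[[0.841, -0.159, -0.5172], [-0.159, 0.841, -0.5172], [0.5172, 0.5172, 0.6819]]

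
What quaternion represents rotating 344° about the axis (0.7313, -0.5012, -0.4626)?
-0.9903 + 0.1018i - 0.0698j - 0.0644k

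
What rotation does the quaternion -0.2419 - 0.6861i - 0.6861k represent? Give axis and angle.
axis = (-√2/2, 0, -√2/2), θ = 208°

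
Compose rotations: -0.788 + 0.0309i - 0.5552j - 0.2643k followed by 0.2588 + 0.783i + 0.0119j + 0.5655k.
-0.0721 - 0.2982i + 0.0714j - 0.9491k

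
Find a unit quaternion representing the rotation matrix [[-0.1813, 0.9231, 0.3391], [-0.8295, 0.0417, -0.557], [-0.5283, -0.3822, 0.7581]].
0.6361 + 0.0687i + 0.3409j - 0.6888k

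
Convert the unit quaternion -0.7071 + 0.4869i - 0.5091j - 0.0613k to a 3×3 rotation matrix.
[[0.4741, -0.5825, 0.6603], [-0.4091, 0.5183, 0.751], [-0.7797, -0.6262, 0.0075]]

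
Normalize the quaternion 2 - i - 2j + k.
0.6325 - 0.3162i - 0.6325j + 0.3162k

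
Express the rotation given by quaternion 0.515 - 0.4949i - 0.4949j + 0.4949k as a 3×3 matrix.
[[0.0203, -0.0199, -0.9996], [0.9996, 0.0203, 0.0199], [0.0199, -0.9996, 0.0203]]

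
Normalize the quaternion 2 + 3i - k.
0.5345 + 0.8018i - 0.2673k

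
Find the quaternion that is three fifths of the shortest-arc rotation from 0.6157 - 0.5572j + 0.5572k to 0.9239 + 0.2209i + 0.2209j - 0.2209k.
0.9721 + 0.1583i - 0.1223j + 0.1223k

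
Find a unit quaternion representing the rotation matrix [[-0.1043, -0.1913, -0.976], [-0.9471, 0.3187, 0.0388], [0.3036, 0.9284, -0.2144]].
-0.5 - 0.4448i + 0.6398j + 0.3779k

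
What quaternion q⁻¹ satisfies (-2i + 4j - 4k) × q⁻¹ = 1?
0.0556i - 0.1111j + 0.1111k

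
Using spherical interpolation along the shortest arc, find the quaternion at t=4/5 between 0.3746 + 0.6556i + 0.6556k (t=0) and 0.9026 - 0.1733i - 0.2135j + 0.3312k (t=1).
0.8744 + 0.0112i - 0.185j + 0.4484k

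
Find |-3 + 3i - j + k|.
√20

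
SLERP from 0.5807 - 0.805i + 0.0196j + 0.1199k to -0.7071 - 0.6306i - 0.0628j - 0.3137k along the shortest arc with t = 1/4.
0.2657 - 0.964i - 0.0054j - 0.0072k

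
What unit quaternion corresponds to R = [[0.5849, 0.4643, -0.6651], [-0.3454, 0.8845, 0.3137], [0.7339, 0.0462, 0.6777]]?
0.887 - 0.0754i - 0.3943j - 0.2282k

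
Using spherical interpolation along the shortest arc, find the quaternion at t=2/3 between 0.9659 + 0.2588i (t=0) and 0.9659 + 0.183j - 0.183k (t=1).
0.9807 + 0.088i + 0.1236j - 0.1236k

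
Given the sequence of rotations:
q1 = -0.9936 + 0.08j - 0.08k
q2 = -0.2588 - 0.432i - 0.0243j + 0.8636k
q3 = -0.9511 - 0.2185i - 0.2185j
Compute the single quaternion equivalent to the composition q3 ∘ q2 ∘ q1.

q2 · q1 = 0.3282 + 0.3621i - 0.0311j - 0.8719k
q3 · q2 · q1 = -0.2398 - 0.2256i - 0.2326j + 0.9152k
-0.2398 - 0.2256i - 0.2326j + 0.9152k


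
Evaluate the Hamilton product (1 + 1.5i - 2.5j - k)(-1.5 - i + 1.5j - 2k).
1.75 + 3.25i + 9.25j - 0.75k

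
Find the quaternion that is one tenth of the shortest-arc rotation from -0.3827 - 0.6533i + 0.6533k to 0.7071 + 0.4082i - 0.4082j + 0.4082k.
-0.4606 - 0.6789i + 0.0548j + 0.5692k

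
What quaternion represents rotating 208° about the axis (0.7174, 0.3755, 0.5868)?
-0.2419 + 0.6961i + 0.3643j + 0.5694k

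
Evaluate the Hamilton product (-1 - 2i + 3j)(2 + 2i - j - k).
5 - 9i + 5j - 3k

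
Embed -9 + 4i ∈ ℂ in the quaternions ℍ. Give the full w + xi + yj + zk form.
-9 + 4i + 0j + 0k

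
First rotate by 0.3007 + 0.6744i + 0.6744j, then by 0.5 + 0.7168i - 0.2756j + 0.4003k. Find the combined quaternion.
-0.1472 + 0.2828i + 0.5243j + 0.7896k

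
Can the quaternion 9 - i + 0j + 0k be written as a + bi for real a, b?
Yes. The quaternion 9 - i has j- and k-coefficients y = z = 0, so it lies in the complex subalgebra spanned by 1 and i.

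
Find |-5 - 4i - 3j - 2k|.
√54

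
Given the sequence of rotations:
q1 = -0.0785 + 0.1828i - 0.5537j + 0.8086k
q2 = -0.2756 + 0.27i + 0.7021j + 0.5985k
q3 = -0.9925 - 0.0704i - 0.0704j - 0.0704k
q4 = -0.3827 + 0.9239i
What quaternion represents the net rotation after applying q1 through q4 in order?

q2 · q1 = -0.1229 + 0.8275i - 0.0114j - 0.5477k
q3 · q2 · q1 = 0.1409 - 0.7749i - 0.0768j + 0.6113k
q4 · q3 · q2 · q1 = 0.662 + 0.4267i - 0.5354j - 0.3049k
0.662 + 0.4267i - 0.5354j - 0.3049k


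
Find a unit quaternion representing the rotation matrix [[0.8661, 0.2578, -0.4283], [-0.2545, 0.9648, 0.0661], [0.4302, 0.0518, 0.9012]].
0.9659 - 0.0037i - 0.2222j - 0.1326k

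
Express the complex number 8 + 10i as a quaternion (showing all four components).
8 + 10i + 0j + 0k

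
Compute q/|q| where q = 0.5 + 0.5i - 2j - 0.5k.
0.2294 + 0.2294i - 0.9177j - 0.2294k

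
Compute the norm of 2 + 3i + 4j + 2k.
√33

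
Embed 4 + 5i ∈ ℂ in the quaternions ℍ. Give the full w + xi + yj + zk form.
4 + 5i + 0j + 0k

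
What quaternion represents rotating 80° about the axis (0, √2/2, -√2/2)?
0.766 + 0.4545j - 0.4545k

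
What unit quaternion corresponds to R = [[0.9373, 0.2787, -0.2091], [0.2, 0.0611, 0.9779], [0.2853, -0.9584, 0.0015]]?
0.7071 - 0.6846i - 0.1748j - 0.0278k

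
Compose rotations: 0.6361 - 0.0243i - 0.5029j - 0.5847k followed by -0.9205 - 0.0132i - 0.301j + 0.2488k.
-0.5918 + 0.3151i + 0.2577j + 0.6958k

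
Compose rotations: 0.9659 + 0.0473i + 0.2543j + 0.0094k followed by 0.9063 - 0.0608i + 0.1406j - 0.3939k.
0.8462 + 0.0856i + 0.3482j - 0.3941k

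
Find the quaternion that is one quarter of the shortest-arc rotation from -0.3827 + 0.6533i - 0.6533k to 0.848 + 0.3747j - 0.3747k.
-0.6551 + 0.5894i - 0.1369j - 0.4525k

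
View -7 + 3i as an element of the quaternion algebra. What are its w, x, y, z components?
-7 + 3i + 0j + 0k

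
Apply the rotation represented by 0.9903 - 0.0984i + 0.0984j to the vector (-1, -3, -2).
(-1.312, -3.312, -1.143)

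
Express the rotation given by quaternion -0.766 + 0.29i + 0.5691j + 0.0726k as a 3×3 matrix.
[[0.3417, 0.4413, -0.8298], [0.2189, 0.8213, 0.5269], [0.914, -0.3616, 0.1841]]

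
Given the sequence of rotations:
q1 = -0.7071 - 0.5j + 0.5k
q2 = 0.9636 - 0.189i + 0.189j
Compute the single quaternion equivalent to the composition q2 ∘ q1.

q2 · q1 = -0.5869 + 0.2281i - 0.5209j + 0.5763k
-0.5869 + 0.2281i - 0.5209j + 0.5763k


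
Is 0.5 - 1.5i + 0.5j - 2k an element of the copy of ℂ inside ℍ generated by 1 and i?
No. The quaternion 0.5 - 1.5i + 0.5j - 2k has j-coefficient y = 0.5 and k-coefficient z = -2, not both zero, so it does not lie in the complex subalgebra spanned by 1 and i.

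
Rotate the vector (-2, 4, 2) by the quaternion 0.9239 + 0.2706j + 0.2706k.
(-2.414, 2.707, 3.293)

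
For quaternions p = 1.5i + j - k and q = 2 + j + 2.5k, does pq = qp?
No: pq = 1.5 + 6.5i - 1.75j - 0.5k ≠ 1.5 - 0.5i + 5.75j - 3.5k = qp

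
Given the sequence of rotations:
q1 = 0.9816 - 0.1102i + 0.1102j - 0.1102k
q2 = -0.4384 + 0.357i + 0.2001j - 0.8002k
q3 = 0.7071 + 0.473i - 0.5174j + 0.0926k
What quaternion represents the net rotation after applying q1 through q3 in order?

q2 · q1 = -0.5012 + 0.4649i + 0.2756j - 0.6758k
q3 · q2 · q1 = -0.3691 + 0.4158i + 0.8169j - 0.1534k
-0.3691 + 0.4158i + 0.8169j - 0.1534k


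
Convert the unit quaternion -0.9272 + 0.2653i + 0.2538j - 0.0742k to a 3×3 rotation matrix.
[[0.8602, -0.0029, -0.51], [0.2723, 0.8482, 0.4543], [0.4313, -0.5296, 0.7304]]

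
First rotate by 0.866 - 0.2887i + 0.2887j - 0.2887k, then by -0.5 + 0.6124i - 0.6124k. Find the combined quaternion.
-0.433 + 0.8515i + 0.2092j - 0.2092k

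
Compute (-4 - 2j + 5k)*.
-4 + 2j - 5k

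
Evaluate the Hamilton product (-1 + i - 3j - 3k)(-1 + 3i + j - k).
-2 + 2i - 6j + 14k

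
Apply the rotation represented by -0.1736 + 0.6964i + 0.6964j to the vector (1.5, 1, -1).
(1.257, 1.243, 1.061)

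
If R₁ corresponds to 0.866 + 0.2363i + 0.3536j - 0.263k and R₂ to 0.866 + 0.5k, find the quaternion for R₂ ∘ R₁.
0.8815 + 0.0278i + 0.4244j + 0.2052k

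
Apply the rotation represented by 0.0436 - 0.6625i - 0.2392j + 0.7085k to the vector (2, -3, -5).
(3.796, 4.809, -0.684)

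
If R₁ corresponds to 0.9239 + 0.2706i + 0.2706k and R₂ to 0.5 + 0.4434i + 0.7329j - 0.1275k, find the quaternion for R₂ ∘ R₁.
0.3765 + 0.7433i + 0.5226j - 0.1808k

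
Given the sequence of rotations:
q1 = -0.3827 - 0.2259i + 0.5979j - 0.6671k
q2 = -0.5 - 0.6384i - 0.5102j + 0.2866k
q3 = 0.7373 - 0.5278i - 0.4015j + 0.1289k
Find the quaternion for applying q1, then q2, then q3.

q2 · q1 = 0.5434 + 0.5263i - 0.5943j - 0.2731k
q3 · q2 · q1 = 0.475 + 0.2875i - 0.7327j + 0.3937k
0.475 + 0.2875i - 0.7327j + 0.3937k


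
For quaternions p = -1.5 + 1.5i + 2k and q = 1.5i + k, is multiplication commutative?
No: pq = -4.25 - 2.25i + 1.5j - 1.5k ≠ -4.25 - 2.25i - 1.5j - 1.5k = qp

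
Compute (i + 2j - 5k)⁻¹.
-0.0333i - 0.0667j + 0.1667k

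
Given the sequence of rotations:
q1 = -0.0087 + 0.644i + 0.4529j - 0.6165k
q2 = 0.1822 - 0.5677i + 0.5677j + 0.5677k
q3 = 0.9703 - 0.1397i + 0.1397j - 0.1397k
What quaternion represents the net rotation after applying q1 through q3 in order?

q2 · q1 = 0.4569 - 0.4848i + 0.0932j - 0.74k
q3 · q2 · q1 = 0.2592 - 0.6246i + 0.1186j - 0.7271k
0.2592 - 0.6246i + 0.1186j - 0.7271k


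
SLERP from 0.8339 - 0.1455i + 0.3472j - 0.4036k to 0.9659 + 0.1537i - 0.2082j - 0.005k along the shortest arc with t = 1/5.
0.9059 - 0.0869i + 0.2424j - 0.3363k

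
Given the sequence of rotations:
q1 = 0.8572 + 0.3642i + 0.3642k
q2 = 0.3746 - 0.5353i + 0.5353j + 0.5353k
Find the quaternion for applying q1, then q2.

q2 · q1 = 0.3211 - 0.1275i + 0.8488j + 0.4003k
0.3211 - 0.1275i + 0.8488j + 0.4003k


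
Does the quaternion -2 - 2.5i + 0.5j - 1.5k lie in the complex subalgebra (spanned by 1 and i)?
No. The quaternion -2 - 2.5i + 0.5j - 1.5k has j-coefficient y = 0.5 and k-coefficient z = -1.5, not both zero, so it does not lie in the complex subalgebra spanned by 1 and i.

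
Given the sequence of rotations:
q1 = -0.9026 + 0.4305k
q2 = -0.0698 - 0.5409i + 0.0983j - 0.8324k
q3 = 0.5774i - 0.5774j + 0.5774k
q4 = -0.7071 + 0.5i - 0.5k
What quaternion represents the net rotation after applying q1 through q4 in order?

q2 · q1 = 0.4213 + 0.5305i + 0.1441j + 0.7213k
q3 · q2 · q1 = -0.6396 - 0.2564i - 0.3534j + 0.6328k
q4 · q3 · q2 · q1 = 0.8969 - 0.3152i + 0.0617j - 0.3044k
0.8969 - 0.3152i + 0.0617j - 0.3044k


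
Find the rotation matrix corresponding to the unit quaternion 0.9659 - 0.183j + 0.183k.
[[0.866, -0.3535, -0.3535], [0.3535, 0.933, -0.067], [0.3535, -0.067, 0.933]]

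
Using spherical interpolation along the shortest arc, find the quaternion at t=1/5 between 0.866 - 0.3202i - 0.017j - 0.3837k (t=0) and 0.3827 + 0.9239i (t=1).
0.9319 - 0.0224i - 0.016j - 0.3616k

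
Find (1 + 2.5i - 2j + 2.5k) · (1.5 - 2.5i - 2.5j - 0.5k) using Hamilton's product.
4 + 8.5i - 10.5j - 8k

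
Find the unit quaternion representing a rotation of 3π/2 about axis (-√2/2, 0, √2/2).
-0.7071 - 0.5i + 0.5k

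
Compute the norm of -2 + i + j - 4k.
√22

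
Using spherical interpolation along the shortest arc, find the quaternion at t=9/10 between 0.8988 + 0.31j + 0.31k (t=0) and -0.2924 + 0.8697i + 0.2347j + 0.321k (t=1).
0.4184 - 0.8485i - 0.1831j - 0.2673k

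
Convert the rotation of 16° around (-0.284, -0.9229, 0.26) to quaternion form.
0.9903 - 0.0395i - 0.1284j + 0.0362k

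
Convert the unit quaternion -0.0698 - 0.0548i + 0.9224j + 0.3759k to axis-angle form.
axis = (-0.0549, 0.9247, 0.3768), θ = 188°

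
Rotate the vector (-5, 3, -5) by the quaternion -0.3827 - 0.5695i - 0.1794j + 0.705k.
(5.852, 3.192, 3.816)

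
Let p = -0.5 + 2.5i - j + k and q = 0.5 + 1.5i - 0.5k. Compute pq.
-3.5 + i + 2.25j + 2.25k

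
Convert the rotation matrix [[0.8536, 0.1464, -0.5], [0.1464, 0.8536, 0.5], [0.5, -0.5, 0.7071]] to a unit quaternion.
0.9239 - 0.2706i - 0.2706j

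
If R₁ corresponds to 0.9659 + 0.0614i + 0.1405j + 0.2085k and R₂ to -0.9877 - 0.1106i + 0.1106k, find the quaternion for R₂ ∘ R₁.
-0.9703 - 0.183i - 0.1089j - 0.1146k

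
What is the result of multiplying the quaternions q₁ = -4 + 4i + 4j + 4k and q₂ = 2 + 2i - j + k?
-16 + 8i + 16j - 8k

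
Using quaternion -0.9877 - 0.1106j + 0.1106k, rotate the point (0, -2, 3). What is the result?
(0.218, -2.024, 2.976)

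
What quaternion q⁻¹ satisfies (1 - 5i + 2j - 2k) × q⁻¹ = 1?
0.0294 + 0.1471i - 0.0588j + 0.0588k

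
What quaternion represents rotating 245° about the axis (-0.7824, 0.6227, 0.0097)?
-0.5373 - 0.6599i + 0.5252j + 0.0082k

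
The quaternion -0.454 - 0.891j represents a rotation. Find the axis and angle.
axis = (0, -1, 0), θ = 234°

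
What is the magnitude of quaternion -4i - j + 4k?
√33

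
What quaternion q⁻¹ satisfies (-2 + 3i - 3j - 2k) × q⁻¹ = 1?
-0.0769 - 0.1154i + 0.1154j + 0.0769k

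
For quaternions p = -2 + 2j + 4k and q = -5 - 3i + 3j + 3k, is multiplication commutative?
No: pq = -8 - 28j - 20k ≠ -8 + 12i - 4j - 32k = qp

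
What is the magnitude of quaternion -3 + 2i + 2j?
√17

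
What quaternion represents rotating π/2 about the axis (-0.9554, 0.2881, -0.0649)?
0.7071 - 0.6756i + 0.2037j - 0.0459k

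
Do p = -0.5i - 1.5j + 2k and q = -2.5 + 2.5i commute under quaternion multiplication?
No: pq = 1.25 + 1.25i + 8.75j - 1.25k ≠ 1.25 + 1.25i - 1.25j - 8.75k = qp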